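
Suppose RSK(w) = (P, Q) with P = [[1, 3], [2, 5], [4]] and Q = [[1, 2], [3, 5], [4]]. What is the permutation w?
Reverse the RSK construction: for i from n down to 1, find the cell of Q containing i, remove the entry at that cell from P, and reverse-bump it up through P; the value ejected from row 1 is w(i).

Step i=5: Q has 5 at row 2, column 2; remove 5 from row 2 of P and reverse-bump: 5 enters row 1 and ejects 3. So w(5) = 3. P is now [[1, 5], [2], [4]].
Step i=4: Q has 4 at row 3, column 1; remove 4 from row 3 of P and reverse-bump: 4 enters row 2 and ejects 2; 2 enters row 1 and ejects 1. So w(4) = 1. P is now [[2, 5], [4]].
Step i=3: Q has 3 at row 2, column 1; remove 4 from row 2 of P and reverse-bump: 4 enters row 1 and ejects 2. So w(3) = 2. P is now [[4, 5]].
Step i=2: Q has 2 at row 1, column 2; remove that cell from P, ejecting 5. So w(2) = 5. P is now [[4]].
Step i=1: Q has 1 at row 1, column 1; remove that cell from P, ejecting 4. So w(1) = 4. P is now [].

So w = 4 5 2 1 3.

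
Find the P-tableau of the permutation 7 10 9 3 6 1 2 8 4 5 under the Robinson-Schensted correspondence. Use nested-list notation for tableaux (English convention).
After inserting 7: P = [[7]].
After inserting 10: P = [[7, 10]].
After inserting 9: P = [[7, 9], [10]].
After inserting 3: P = [[3, 9], [7], [10]].
After inserting 6: P = [[3, 6], [7, 9], [10]].
After inserting 1: P = [[1, 6], [3, 9], [7], [10]].
After inserting 2: P = [[1, 2], [3, 6], [7, 9], [10]].
After inserting 8: P = [[1, 2, 8], [3, 6], [7, 9], [10]].
After inserting 4: P = [[1, 2, 4], [3, 6, 8], [7, 9], [10]].
After inserting 5: P = [[1, 2, 4, 5], [3, 6, 8], [7, 9], [10]].

So P = [[1, 2, 4, 5], [3, 6, 8], [7, 9], [10]].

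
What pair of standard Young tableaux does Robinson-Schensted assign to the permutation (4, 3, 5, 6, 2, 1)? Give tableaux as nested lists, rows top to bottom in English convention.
P = [[1, 5, 6], [2], [3], [4]], Q = [[1, 3, 4], [2], [5], [6]]

Insert each entry of the permutation into P by Schensted row insertion, recording in Q the position of each new cell.

Insert 4: appended to row 1. P = [[4]], Q = [[1]].
Insert 3: 3 bumps 4 from row 1; 4 starts row 2. P = [[3], [4]], Q = [[1], [2]].
Insert 5: appended to row 1. P = [[3, 5], [4]], Q = [[1, 3], [2]].
Insert 6: appended to row 1. P = [[3, 5, 6], [4]], Q = [[1, 3, 4], [2]].
Insert 2: 2 bumps 3 from row 1; 3 bumps 4 from row 2; 4 starts row 3. P = [[2, 5, 6], [3], [4]], Q = [[1, 3, 4], [2], [5]].
Insert 1: 1 bumps 2 from row 1; 2 bumps 3 from row 2; 3 bumps 4 from row 3; 4 starts row 4. P = [[1, 5, 6], [2], [3], [4]], Q = [[1, 3, 4], [2], [5], [6]].

So P = [[1, 5, 6], [2], [3], [4]], Q = [[1, 3, 4], [2], [5], [6]].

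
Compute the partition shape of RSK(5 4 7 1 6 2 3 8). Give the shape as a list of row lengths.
Row-insert each entry into an empty tableau.

After inserting 5: P = [[5]].
After inserting 4: P = [[4], [5]].
After inserting 7: P = [[4, 7], [5]].
After inserting 1: P = [[1, 7], [4], [5]].
After inserting 6: P = [[1, 6], [4, 7], [5]].
After inserting 2: P = [[1, 2], [4, 6], [5, 7]].
After inserting 3: P = [[1, 2, 3], [4, 6], [5, 7]].
After inserting 8: P = [[1, 2, 3, 8], [4, 6], [5, 7]].

The final insertion tableau P = [[1, 2, 3, 8], [4, 6], [5, 7]] has shape [4, 2, 2].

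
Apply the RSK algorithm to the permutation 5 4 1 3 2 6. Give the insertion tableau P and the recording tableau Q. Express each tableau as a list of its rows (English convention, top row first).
P = [[1, 2, 6], [3], [4], [5]], Q = [[1, 4, 6], [2], [3], [5]]

Insert each entry of the permutation into P by Schensted row insertion, recording in Q the position of each new cell.

Insert 5: appended to row 1. P = [[5]].
Insert 4: 4 bumps 5 from row 1; 5 starts row 2. P = [[4], [5]].
Insert 1: 1 bumps 4 from row 1; 4 bumps 5 from row 2; 5 starts row 3. P = [[1], [4], [5]].
Insert 3: appended to row 1. P = [[1, 3], [4], [5]].
Insert 2: 2 bumps 3 from row 1; 3 bumps 4 from row 2; 4 bumps 5 from row 3; 5 starts row 4. P = [[1, 2], [3], [4], [5]].
Insert 6: appended to row 1. P = [[1, 2, 6], [3], [4], [5]].

So P = [[1, 2, 6], [3], [4], [5]], Q = [[1, 4, 6], [2], [3], [5]].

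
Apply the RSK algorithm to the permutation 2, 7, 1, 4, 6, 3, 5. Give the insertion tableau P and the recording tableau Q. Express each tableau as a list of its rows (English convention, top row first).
P = [[1, 3, 5], [2, 4, 6], [7]], Q = [[1, 2, 5], [3, 4, 7], [6]]

Insert each entry of the permutation into P by Schensted row insertion, recording in Q the position of each new cell.

Insert 2: appended to row 1. P = [[2]], Q = [[1]].
Insert 7: appended to row 1. P = [[2, 7]], Q = [[1, 2]].
Insert 1: 1 bumps 2 from row 1; 2 starts row 2. P = [[1, 7], [2]], Q = [[1, 2], [3]].
Insert 4: 4 bumps 7 from row 1; 7 appends to row 2. P = [[1, 4], [2, 7]], Q = [[1, 2], [3, 4]].
Insert 6: appended to row 1. P = [[1, 4, 6], [2, 7]], Q = [[1, 2, 5], [3, 4]].
Insert 3: 3 bumps 4 from row 1; 4 bumps 7 from row 2; 7 starts row 3. P = [[1, 3, 6], [2, 4], [7]], Q = [[1, 2, 5], [3, 4], [6]].
Insert 5: 5 bumps 6 from row 1; 6 appends to row 2. P = [[1, 3, 5], [2, 4, 6], [7]], Q = [[1, 2, 5], [3, 4, 7], [6]].

So P = [[1, 3, 5], [2, 4, 6], [7]], Q = [[1, 2, 5], [3, 4, 7], [6]].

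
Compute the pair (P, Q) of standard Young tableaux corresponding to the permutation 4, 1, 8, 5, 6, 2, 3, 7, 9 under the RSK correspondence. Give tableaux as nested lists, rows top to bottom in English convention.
Insert each entry of the permutation into P by Schensted row insertion, recording in Q the position of each new cell.

After inserting 4: P = [[4]].
After inserting 1: P = [[1], [4]].
After inserting 8: P = [[1, 8], [4]].
After inserting 5: P = [[1, 5], [4, 8]].
After inserting 6: P = [[1, 5, 6], [4, 8]].
After inserting 2: P = [[1, 2, 6], [4, 5], [8]].
After inserting 3: P = [[1, 2, 3], [4, 5, 6], [8]].
After inserting 7: P = [[1, 2, 3, 7], [4, 5, 6], [8]].
After inserting 9: P = [[1, 2, 3, 7, 9], [4, 5, 6], [8]].

So P = [[1, 2, 3, 7, 9], [4, 5, 6], [8]], Q = [[1, 3, 5, 8, 9], [2, 4, 7], [6]].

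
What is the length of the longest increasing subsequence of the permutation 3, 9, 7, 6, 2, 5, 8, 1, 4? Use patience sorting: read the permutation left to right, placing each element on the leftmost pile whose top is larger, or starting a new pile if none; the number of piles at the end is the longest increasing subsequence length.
3: new pile. tops = [3]
9: new pile. tops = [3, 9]
7: onto pile 2 (replacing 9). tops = [3, 7]
6: onto pile 2 (replacing 7). tops = [3, 6]
2: onto pile 1 (replacing 3). tops = [2, 6]
5: onto pile 2 (replacing 6). tops = [2, 5]
8: new pile. tops = [2, 5, 8]
1: onto pile 1 (replacing 2). tops = [1, 5, 8]
4: onto pile 2 (replacing 5). tops = [1, 4, 8]

3 piles, so the longest increasing subsequence has length 3.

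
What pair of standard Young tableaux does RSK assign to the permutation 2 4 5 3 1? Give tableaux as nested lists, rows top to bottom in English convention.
P = [[1, 3, 5], [2], [4]], Q = [[1, 2, 3], [4], [5]]

Insert each entry of the permutation into P by Schensted row insertion, recording in Q the position of each new cell.

Insert 2: appended to row 1. P = [[2]], Q = [[1]].
Insert 4: appended to row 1. P = [[2, 4]], Q = [[1, 2]].
Insert 5: appended to row 1. P = [[2, 4, 5]], Q = [[1, 2, 3]].
Insert 3: 3 bumps 4 from row 1; 4 starts row 2. P = [[2, 3, 5], [4]], Q = [[1, 2, 3], [4]].
Insert 1: 1 bumps 2 from row 1; 2 bumps 4 from row 2; 4 starts row 3. P = [[1, 3, 5], [2], [4]], Q = [[1, 2, 3], [4], [5]].

So P = [[1, 3, 5], [2], [4]], Q = [[1, 2, 3], [4], [5]].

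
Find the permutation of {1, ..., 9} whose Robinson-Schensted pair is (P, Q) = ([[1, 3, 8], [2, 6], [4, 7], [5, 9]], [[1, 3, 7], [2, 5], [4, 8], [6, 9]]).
Reverse RSK: for i = n, n-1, ..., 1, locate i in Q, remove the corresponding corner cell from P, and reverse-bump its entry up through P; the value ejected from row 1 is w(i).

So w = 5 4 9 2 7 1 8 6 3.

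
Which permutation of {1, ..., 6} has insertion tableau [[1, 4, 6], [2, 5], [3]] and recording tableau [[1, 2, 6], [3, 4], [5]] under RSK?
Reverse the RSK construction: for i from n down to 1, find the cell of Q containing i, remove the entry at that cell from P, and reverse-bump it up through P; the value ejected from row 1 is w(i).

Step i=6: Q has 6 at row 1, column 3; remove that cell from P, ejecting 6. So w(6) = 6. P is now [[1, 4], [2, 5], [3]].
Step i=5: Q has 5 at row 3, column 1; remove 3 from row 3 of P and reverse-bump: 3 enters row 2 and ejects 2; 2 enters row 1 and ejects 1. So w(5) = 1. P is now [[2, 4], [3, 5]].
Step i=4: Q has 4 at row 2, column 2; remove 5 from row 2 of P and reverse-bump: 5 enters row 1 and ejects 4. So w(4) = 4. P is now [[2, 5], [3]].
Step i=3: Q has 3 at row 2, column 1; remove 3 from row 2 of P and reverse-bump: 3 enters row 1 and ejects 2. So w(3) = 2. P is now [[3, 5]].
Step i=2: Q has 2 at row 1, column 2; remove that cell from P, ejecting 5. So w(2) = 5. P is now [[3]].
Step i=1: Q has 1 at row 1, column 1; remove that cell from P, ejecting 3. So w(1) = 3. P is now [].

So w = 3 5 2 4 1 6.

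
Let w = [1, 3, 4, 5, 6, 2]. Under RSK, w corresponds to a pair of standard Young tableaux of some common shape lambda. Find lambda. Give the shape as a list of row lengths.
Row-insert each entry into an empty tableau.

After inserting 1: P = [[1]].
After inserting 3: P = [[1, 3]].
After inserting 4: P = [[1, 3, 4]].
After inserting 5: P = [[1, 3, 4, 5]].
After inserting 6: P = [[1, 3, 4, 5, 6]].
After inserting 2: P = [[1, 2, 4, 5, 6], [3]].

The final insertion tableau P = [[1, 2, 4, 5, 6], [3]] has shape [5, 1].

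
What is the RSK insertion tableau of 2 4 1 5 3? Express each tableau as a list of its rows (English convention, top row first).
P = [[1, 3, 5], [2, 4]]

Insert 2: appended to row 1. P = [[2]].
Insert 4: appended to row 1. P = [[2, 4]].
Insert 1: 1 bumps 2 from row 1; 2 starts row 2. P = [[1, 4], [2]].
Insert 5: appended to row 1. P = [[1, 4, 5], [2]].
Insert 3: 3 bumps 4 from row 1; 4 appends to row 2. P = [[1, 3, 5], [2, 4]].

So P = [[1, 3, 5], [2, 4]].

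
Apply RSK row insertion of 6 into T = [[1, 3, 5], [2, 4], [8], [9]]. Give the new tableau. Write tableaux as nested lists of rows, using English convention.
[[1, 3, 5, 6], [2, 4], [8], [9]]

6 is larger than every entry of row 1, so it is appended to row 1. The new tableau is [[1, 3, 5, 6], [2, 4], [8], [9]].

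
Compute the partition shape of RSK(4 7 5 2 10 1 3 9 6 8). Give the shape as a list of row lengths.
[4, 3, 2, 1]

Row-insert each entry into an empty tableau.

After inserting 4: P = [[4]].
After inserting 7: P = [[4, 7]].
After inserting 5: P = [[4, 5], [7]].
After inserting 2: P = [[2, 5], [4], [7]].
After inserting 10: P = [[2, 5, 10], [4], [7]].
After inserting 1: P = [[1, 5, 10], [2], [4], [7]].
After inserting 3: P = [[1, 3, 10], [2, 5], [4], [7]].
After inserting 9: P = [[1, 3, 9], [2, 5, 10], [4], [7]].
After inserting 6: P = [[1, 3, 6], [2, 5, 9], [4, 10], [7]].
After inserting 8: P = [[1, 3, 6, 8], [2, 5, 9], [4, 10], [7]].

The final insertion tableau P = [[1, 3, 6, 8], [2, 5, 9], [4, 10], [7]] has shape [4, 3, 2, 1].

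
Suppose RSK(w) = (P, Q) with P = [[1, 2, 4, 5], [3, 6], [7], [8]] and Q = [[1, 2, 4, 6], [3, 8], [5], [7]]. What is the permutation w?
1 8 3 7 4 6 2 5

Reverse RSK: for i = n, n-1, ..., 1, locate i in Q, remove the corresponding corner cell from P, and reverse-bump its entry up through P; the value ejected from row 1 is w(i).

So w = 1 8 3 7 4 6 2 5.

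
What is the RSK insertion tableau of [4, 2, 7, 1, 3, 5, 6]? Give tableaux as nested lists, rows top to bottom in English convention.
After inserting 4: P = [[4]].
After inserting 2: P = [[2], [4]].
After inserting 7: P = [[2, 7], [4]].
After inserting 1: P = [[1, 7], [2], [4]].
After inserting 3: P = [[1, 3], [2, 7], [4]].
After inserting 5: P = [[1, 3, 5], [2, 7], [4]].
After inserting 6: P = [[1, 3, 5, 6], [2, 7], [4]].

So P = [[1, 3, 5, 6], [2, 7], [4]].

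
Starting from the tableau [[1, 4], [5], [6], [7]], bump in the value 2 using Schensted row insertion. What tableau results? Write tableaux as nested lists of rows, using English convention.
[[1, 2], [4], [5], [6], [7]]

In row 1, 2 replaces 4 (the leftmost entry greater than 2); 4 is bumped to row 2. In row 2, 4 replaces 5 (the leftmost entry greater than 4); 5 is bumped to row 3. In row 3, 5 replaces 6 (the leftmost entry greater than 5); 6 is bumped to row 4. In row 4, 6 replaces 7 (the leftmost entry greater than 6); 7 is bumped to row 5. 7 starts a new row 5. The new tableau is [[1, 2], [4], [5], [6], [7]].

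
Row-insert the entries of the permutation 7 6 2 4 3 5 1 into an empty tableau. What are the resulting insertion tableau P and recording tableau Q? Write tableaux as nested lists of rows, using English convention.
P = [[1, 3, 5], [2], [4], [6], [7]], Q = [[1, 4, 6], [2], [3], [5], [7]]

Insert each entry of the permutation into P by Schensted row insertion, recording in Q the position of each new cell.

Insert 7: appended to row 1. P = [[7]], Q = [[1]].
Insert 6: 6 bumps 7 from row 1; 7 starts row 2. P = [[6], [7]], Q = [[1], [2]].
Insert 2: 2 bumps 6 from row 1; 6 bumps 7 from row 2; 7 starts row 3. P = [[2], [6], [7]], Q = [[1], [2], [3]].
Insert 4: appended to row 1. P = [[2, 4], [6], [7]], Q = [[1, 4], [2], [3]].
Insert 3: 3 bumps 4 from row 1; 4 bumps 6 from row 2; 6 bumps 7 from row 3; 7 starts row 4. P = [[2, 3], [4], [6], [7]], Q = [[1, 4], [2], [3], [5]].
Insert 5: appended to row 1. P = [[2, 3, 5], [4], [6], [7]], Q = [[1, 4, 6], [2], [3], [5]].
Insert 1: 1 bumps 2 from row 1; 2 bumps 4 from row 2; 4 bumps 6 from row 3; 6 bumps 7 from row 4; 7 starts row 5. P = [[1, 3, 5], [2], [4], [6], [7]], Q = [[1, 4, 6], [2], [3], [5], [7]].

So P = [[1, 3, 5], [2], [4], [6], [7]], Q = [[1, 4, 6], [2], [3], [5], [7]].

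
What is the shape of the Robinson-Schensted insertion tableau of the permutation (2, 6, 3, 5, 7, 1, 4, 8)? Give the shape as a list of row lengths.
[5, 2, 1]

Row-insert each entry into an empty tableau.

After inserting 2: P = [[2]].
After inserting 6: P = [[2, 6]].
After inserting 3: P = [[2, 3], [6]].
After inserting 5: P = [[2, 3, 5], [6]].
After inserting 7: P = [[2, 3, 5, 7], [6]].
After inserting 1: P = [[1, 3, 5, 7], [2], [6]].
After inserting 4: P = [[1, 3, 4, 7], [2, 5], [6]].
After inserting 8: P = [[1, 3, 4, 7, 8], [2, 5], [6]].

The final insertion tableau P = [[1, 3, 4, 7, 8], [2, 5], [6]] has shape [5, 2, 1].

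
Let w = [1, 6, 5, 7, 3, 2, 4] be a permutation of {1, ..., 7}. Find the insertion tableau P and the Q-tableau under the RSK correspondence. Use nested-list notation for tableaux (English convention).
Insert each entry of the permutation into P by Schensted row insertion, recording in Q the position of each new cell.

Insert 1: appended to row 1. P = [[1]], Q = [[1]].
Insert 6: appended to row 1. P = [[1, 6]], Q = [[1, 2]].
Insert 5: 5 bumps 6 from row 1; 6 starts row 2. P = [[1, 5], [6]], Q = [[1, 2], [3]].
Insert 7: appended to row 1. P = [[1, 5, 7], [6]], Q = [[1, 2, 4], [3]].
Insert 3: 3 bumps 5 from row 1; 5 bumps 6 from row 2; 6 starts row 3. P = [[1, 3, 7], [5], [6]], Q = [[1, 2, 4], [3], [5]].
Insert 2: 2 bumps 3 from row 1; 3 bumps 5 from row 2; 5 bumps 6 from row 3; 6 starts row 4. P = [[1, 2, 7], [3], [5], [6]], Q = [[1, 2, 4], [3], [5], [6]].
Insert 4: 4 bumps 7 from row 1; 7 appends to row 2. P = [[1, 2, 4], [3, 7], [5], [6]], Q = [[1, 2, 4], [3, 7], [5], [6]].

So P = [[1, 2, 4], [3, 7], [5], [6]], Q = [[1, 2, 4], [3, 7], [5], [6]].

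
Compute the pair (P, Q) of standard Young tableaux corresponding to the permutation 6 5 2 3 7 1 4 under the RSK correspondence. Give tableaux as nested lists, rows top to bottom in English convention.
Insert each entry of the permutation into P by Schensted row insertion, recording in Q the position of each new cell.

After inserting 6: P = [[6]].
After inserting 5: P = [[5], [6]].
After inserting 2: P = [[2], [5], [6]].
After inserting 3: P = [[2, 3], [5], [6]].
After inserting 7: P = [[2, 3, 7], [5], [6]].
After inserting 1: P = [[1, 3, 7], [2], [5], [6]].
After inserting 4: P = [[1, 3, 4], [2, 7], [5], [6]].

So P = [[1, 3, 4], [2, 7], [5], [6]], Q = [[1, 4, 5], [2, 7], [3], [6]].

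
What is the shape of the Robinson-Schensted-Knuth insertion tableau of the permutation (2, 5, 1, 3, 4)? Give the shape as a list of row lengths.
RSK row insertion gives P = [[1, 3, 4], [2, 5]], which has shape [3, 2].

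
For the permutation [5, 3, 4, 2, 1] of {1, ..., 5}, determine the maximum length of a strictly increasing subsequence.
2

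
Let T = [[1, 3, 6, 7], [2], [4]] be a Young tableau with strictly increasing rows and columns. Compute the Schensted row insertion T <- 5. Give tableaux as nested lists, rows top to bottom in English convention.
In row 1, 5 replaces 6 (the leftmost entry greater than 5); 6 is bumped to row 2. 6 is appended to row 2. The new tableau is [[1, 3, 5, 7], [2, 6], [4]].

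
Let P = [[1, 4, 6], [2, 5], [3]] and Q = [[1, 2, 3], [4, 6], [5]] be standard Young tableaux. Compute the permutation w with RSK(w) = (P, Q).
3 5 6 2 1 4

Reverse the RSK construction: for i from n down to 1, find the cell of Q containing i, remove the entry at that cell from P, and reverse-bump it up through P; the value ejected from row 1 is w(i).

Step i=6: Q has 6 at row 2, column 2; remove 5 from row 2 of P and reverse-bump: 5 enters row 1 and ejects 4. So w(6) = 4. P is now [[1, 5, 6], [2], [3]].
Step i=5: Q has 5 at row 3, column 1; remove 3 from row 3 of P and reverse-bump: 3 enters row 2 and ejects 2; 2 enters row 1 and ejects 1. So w(5) = 1. P is now [[2, 5, 6], [3]].
Step i=4: Q has 4 at row 2, column 1; remove 3 from row 2 of P and reverse-bump: 3 enters row 1 and ejects 2. So w(4) = 2. P is now [[3, 5, 6]].
Step i=3: Q has 3 at row 1, column 3; remove that cell from P, ejecting 6. So w(3) = 6. P is now [[3, 5]].
Step i=2: Q has 2 at row 1, column 2; remove that cell from P, ejecting 5. So w(2) = 5. P is now [[3]].
Step i=1: Q has 1 at row 1, column 1; remove that cell from P, ejecting 3. So w(1) = 3. P is now [].

So w = 3 5 6 2 1 4.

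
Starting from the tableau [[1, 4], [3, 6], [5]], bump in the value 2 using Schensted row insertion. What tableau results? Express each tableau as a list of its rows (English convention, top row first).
[[1, 2], [3, 4], [5, 6]]

In row 1, 2 replaces 4 (the leftmost entry greater than 2); 4 is bumped to row 2. In row 2, 4 replaces 6 (the leftmost entry greater than 4); 6 is bumped to row 3. 6 is appended to row 3. The new tableau is [[1, 2], [3, 4], [5, 6]].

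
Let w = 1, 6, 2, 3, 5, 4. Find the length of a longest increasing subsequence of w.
4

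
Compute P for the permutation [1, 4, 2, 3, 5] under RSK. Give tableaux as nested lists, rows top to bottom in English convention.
Insert 1: appended to row 1. P = [[1]].
Insert 4: appended to row 1. P = [[1, 4]].
Insert 2: 2 bumps 4 from row 1; 4 starts row 2. P = [[1, 2], [4]].
Insert 3: appended to row 1. P = [[1, 2, 3], [4]].
Insert 5: appended to row 1. P = [[1, 2, 3, 5], [4]].

So P = [[1, 2, 3, 5], [4]].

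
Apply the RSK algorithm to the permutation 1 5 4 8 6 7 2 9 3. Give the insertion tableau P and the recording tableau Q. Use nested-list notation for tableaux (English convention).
Insert each entry of the permutation into P by Schensted row insertion, recording in Q the position of each new cell.

Insert 1: appended to row 1. P = [[1]], Q = [[1]].
Insert 5: appended to row 1. P = [[1, 5]], Q = [[1, 2]].
Insert 4: 4 bumps 5 from row 1; 5 starts row 2. P = [[1, 4], [5]], Q = [[1, 2], [3]].
Insert 8: appended to row 1. P = [[1, 4, 8], [5]], Q = [[1, 2, 4], [3]].
Insert 6: 6 bumps 8 from row 1; 8 appends to row 2. P = [[1, 4, 6], [5, 8]], Q = [[1, 2, 4], [3, 5]].
Insert 7: appended to row 1. P = [[1, 4, 6, 7], [5, 8]], Q = [[1, 2, 4, 6], [3, 5]].
Insert 2: 2 bumps 4 from row 1; 4 bumps 5 from row 2; 5 starts row 3. P = [[1, 2, 6, 7], [4, 8], [5]], Q = [[1, 2, 4, 6], [3, 5], [7]].
Insert 9: appended to row 1. P = [[1, 2, 6, 7, 9], [4, 8], [5]], Q = [[1, 2, 4, 6, 8], [3, 5], [7]].
Insert 3: 3 bumps 6 from row 1; 6 bumps 8 from row 2; 8 appends to row 3. P = [[1, 2, 3, 7, 9], [4, 6], [5, 8]], Q = [[1, 2, 4, 6, 8], [3, 5], [7, 9]].

So P = [[1, 2, 3, 7, 9], [4, 6], [5, 8]], Q = [[1, 2, 4, 6, 8], [3, 5], [7, 9]].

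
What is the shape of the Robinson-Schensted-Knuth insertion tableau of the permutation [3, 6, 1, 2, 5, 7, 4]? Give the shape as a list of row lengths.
Row-insert each entry into an empty tableau.

After inserting 3: P = [[3]].
After inserting 6: P = [[3, 6]].
After inserting 1: P = [[1, 6], [3]].
After inserting 2: P = [[1, 2], [3, 6]].
After inserting 5: P = [[1, 2, 5], [3, 6]].
After inserting 7: P = [[1, 2, 5, 7], [3, 6]].
After inserting 4: P = [[1, 2, 4, 7], [3, 5], [6]].

The final insertion tableau P = [[1, 2, 4, 7], [3, 5], [6]] has shape [4, 2, 1].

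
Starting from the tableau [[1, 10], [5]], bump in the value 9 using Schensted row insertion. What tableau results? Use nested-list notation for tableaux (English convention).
In row 1, 9 replaces 10 (the leftmost entry greater than 9); 10 is bumped to row 2. 10 is appended to row 2. The new tableau is [[1, 9], [5, 10]].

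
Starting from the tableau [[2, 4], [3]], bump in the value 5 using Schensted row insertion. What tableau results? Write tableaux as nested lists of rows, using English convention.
5 is larger than every entry of row 1, so it is appended to row 1. The new tableau is [[2, 4, 5], [3]].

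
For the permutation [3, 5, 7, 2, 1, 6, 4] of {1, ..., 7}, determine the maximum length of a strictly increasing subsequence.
3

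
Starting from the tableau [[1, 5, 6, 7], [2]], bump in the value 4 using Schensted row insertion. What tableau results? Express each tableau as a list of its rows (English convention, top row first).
In row 1, 4 replaces 5 (the leftmost entry greater than 4); 5 is bumped to row 2. 5 is appended to row 2. The new tableau is [[1, 4, 6, 7], [2, 5]].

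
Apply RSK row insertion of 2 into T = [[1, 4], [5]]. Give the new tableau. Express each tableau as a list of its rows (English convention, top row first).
In row 1, 2 replaces 4 (the leftmost entry greater than 2); 4 is bumped to row 2. In row 2, 4 replaces 5 (the leftmost entry greater than 4); 5 is bumped to row 3. 5 starts a new row 3. The new tableau is [[1, 2], [4], [5]].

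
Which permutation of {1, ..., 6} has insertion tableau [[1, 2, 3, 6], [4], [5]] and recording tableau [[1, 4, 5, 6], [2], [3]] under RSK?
Reverse RSK: for i = n, n-1, ..., 1, locate i in Q, remove the corresponding corner cell from P, and reverse-bump its entry up through P; the value ejected from row 1 is w(i).

So w = 5 4 1 2 3 6.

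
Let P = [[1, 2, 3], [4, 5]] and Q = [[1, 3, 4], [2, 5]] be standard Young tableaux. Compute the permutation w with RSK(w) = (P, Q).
Reverse RSK: for i = n, n-1, ..., 1, locate i in Q, remove the corresponding corner cell from P, and reverse-bump its entry up through P; the value ejected from row 1 is w(i).

So w = 4 1 2 5 3.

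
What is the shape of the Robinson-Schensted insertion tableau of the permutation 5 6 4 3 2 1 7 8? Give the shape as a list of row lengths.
[4, 1, 1, 1, 1]

Row-insert each entry into an empty tableau.

After inserting 5: P = [[5]].
After inserting 6: P = [[5, 6]].
After inserting 4: P = [[4, 6], [5]].
After inserting 3: P = [[3, 6], [4], [5]].
After inserting 2: P = [[2, 6], [3], [4], [5]].
After inserting 1: P = [[1, 6], [2], [3], [4], [5]].
After inserting 7: P = [[1, 6, 7], [2], [3], [4], [5]].
After inserting 8: P = [[1, 6, 7, 8], [2], [3], [4], [5]].

The final insertion tableau P = [[1, 6, 7, 8], [2], [3], [4], [5]] has shape [4, 1, 1, 1, 1].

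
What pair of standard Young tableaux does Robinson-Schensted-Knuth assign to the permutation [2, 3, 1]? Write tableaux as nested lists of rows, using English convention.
P = [[1, 3], [2]], Q = [[1, 2], [3]]

Insert each entry of the permutation into P by Schensted row insertion, recording in Q the position of each new cell.

Insert 2: appended to row 1. P = [[2]], Q = [[1]].
Insert 3: appended to row 1. P = [[2, 3]], Q = [[1, 2]].
Insert 1: 1 bumps 2 from row 1; 2 starts row 2. P = [[1, 3], [2]], Q = [[1, 2], [3]].

So P = [[1, 3], [2]], Q = [[1, 2], [3]].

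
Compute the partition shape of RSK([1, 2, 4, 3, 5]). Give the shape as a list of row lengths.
[4, 1]

Row-insert each entry into an empty tableau.

After inserting 1: P = [[1]].
After inserting 2: P = [[1, 2]].
After inserting 4: P = [[1, 2, 4]].
After inserting 3: P = [[1, 2, 3], [4]].
After inserting 5: P = [[1, 2, 3, 5], [4]].

The final insertion tableau P = [[1, 2, 3, 5], [4]] has shape [4, 1].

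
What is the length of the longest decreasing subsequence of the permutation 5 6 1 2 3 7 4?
2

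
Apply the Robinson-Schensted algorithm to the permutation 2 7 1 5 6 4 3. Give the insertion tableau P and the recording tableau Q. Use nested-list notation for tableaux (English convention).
Insert each entry of the permutation into P by Schensted row insertion, recording in Q the position of each new cell.

After inserting 2: P = [[2]].
After inserting 7: P = [[2, 7]].
After inserting 1: P = [[1, 7], [2]].
After inserting 5: P = [[1, 5], [2, 7]].
After inserting 6: P = [[1, 5, 6], [2, 7]].
After inserting 4: P = [[1, 4, 6], [2, 5], [7]].
After inserting 3: P = [[1, 3, 6], [2, 4], [5], [7]].

So P = [[1, 3, 6], [2, 4], [5], [7]], Q = [[1, 2, 5], [3, 4], [6], [7]].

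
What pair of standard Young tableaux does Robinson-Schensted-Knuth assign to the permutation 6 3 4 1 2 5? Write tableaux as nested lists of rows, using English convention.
Insert each entry of the permutation into P by Schensted row insertion, recording in Q the position of each new cell.

Insert 6: appended to row 1. P = [[6]], Q = [[1]].
Insert 3: 3 bumps 6 from row 1; 6 starts row 2. P = [[3], [6]], Q = [[1], [2]].
Insert 4: appended to row 1. P = [[3, 4], [6]], Q = [[1, 3], [2]].
Insert 1: 1 bumps 3 from row 1; 3 bumps 6 from row 2; 6 starts row 3. P = [[1, 4], [3], [6]], Q = [[1, 3], [2], [4]].
Insert 2: 2 bumps 4 from row 1; 4 appends to row 2. P = [[1, 2], [3, 4], [6]], Q = [[1, 3], [2, 5], [4]].
Insert 5: appended to row 1. P = [[1, 2, 5], [3, 4], [6]], Q = [[1, 3, 6], [2, 5], [4]].

So P = [[1, 2, 5], [3, 4], [6]], Q = [[1, 3, 6], [2, 5], [4]].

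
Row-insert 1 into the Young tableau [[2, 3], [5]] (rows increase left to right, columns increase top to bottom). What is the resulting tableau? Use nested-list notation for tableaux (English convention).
In row 1, 1 replaces 2 (the leftmost entry greater than 1); 2 is bumped to row 2. In row 2, 2 replaces 5 (the leftmost entry greater than 2); 5 is bumped to row 3. 5 starts a new row 3. The new tableau is [[1, 3], [2], [5]].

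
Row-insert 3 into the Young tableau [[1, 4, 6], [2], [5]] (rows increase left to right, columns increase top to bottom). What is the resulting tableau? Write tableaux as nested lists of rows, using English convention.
[[1, 3, 6], [2, 4], [5]]

In row 1, 3 replaces 4 (the leftmost entry greater than 3); 4 is bumped to row 2. 4 is appended to row 2. The new tableau is [[1, 3, 6], [2, 4], [5]].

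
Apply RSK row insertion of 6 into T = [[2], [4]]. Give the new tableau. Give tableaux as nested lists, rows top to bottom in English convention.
[[2, 6], [4]]

6 is larger than every entry of row 1, so it is appended to row 1. The new tableau is [[2, 6], [4]].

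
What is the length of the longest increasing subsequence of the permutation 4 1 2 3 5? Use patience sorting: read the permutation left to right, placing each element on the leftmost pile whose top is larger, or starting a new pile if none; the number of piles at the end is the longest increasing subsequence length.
4

4: new pile. tops = [4]
1: onto pile 1 (replacing 4). tops = [1]
2: new pile. tops = [1, 2]
3: new pile. tops = [1, 2, 3]
5: new pile. tops = [1, 2, 3, 5]

4 piles, so the longest increasing subsequence has length 4.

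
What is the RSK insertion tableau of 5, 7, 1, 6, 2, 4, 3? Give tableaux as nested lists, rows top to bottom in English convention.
After inserting 5: P = [[5]].
After inserting 7: P = [[5, 7]].
After inserting 1: P = [[1, 7], [5]].
After inserting 6: P = [[1, 6], [5, 7]].
After inserting 2: P = [[1, 2], [5, 6], [7]].
After inserting 4: P = [[1, 2, 4], [5, 6], [7]].
After inserting 3: P = [[1, 2, 3], [4, 6], [5], [7]].

So P = [[1, 2, 3], [4, 6], [5], [7]].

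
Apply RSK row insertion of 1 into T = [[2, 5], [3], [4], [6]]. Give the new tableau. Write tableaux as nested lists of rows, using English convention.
In row 1, 1 replaces 2 (the leftmost entry greater than 1); 2 is bumped to row 2. In row 2, 2 replaces 3 (the leftmost entry greater than 2); 3 is bumped to row 3. In row 3, 3 replaces 4 (the leftmost entry greater than 3); 4 is bumped to row 4. In row 4, 4 replaces 6 (the leftmost entry greater than 4); 6 is bumped to row 5. 6 starts a new row 5. The new tableau is [[1, 5], [2], [3], [4], [6]].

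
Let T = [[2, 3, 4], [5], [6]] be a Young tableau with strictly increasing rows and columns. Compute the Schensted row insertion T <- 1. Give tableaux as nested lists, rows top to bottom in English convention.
In row 1, 1 replaces 2 (the leftmost entry greater than 1); 2 is bumped to row 2. In row 2, 2 replaces 5 (the leftmost entry greater than 2); 5 is bumped to row 3. In row 3, 5 replaces 6 (the leftmost entry greater than 5); 6 is bumped to row 4. 6 starts a new row 4. The new tableau is [[1, 3, 4], [2], [5], [6]].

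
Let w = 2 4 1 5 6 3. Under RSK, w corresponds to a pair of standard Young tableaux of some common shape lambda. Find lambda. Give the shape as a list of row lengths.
[4, 2]

Row-insert each entry into an empty tableau.

After inserting 2: P = [[2]].
After inserting 4: P = [[2, 4]].
After inserting 1: P = [[1, 4], [2]].
After inserting 5: P = [[1, 4, 5], [2]].
After inserting 6: P = [[1, 4, 5, 6], [2]].
After inserting 3: P = [[1, 3, 5, 6], [2, 4]].

The final insertion tableau P = [[1, 3, 5, 6], [2, 4]] has shape [4, 2].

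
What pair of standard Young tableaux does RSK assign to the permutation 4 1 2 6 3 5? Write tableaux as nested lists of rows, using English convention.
Insert each entry of the permutation into P by Schensted row insertion, recording in Q the position of each new cell.

Insert 4: appended to row 1. P = [[4]].
Insert 1: 1 bumps 4 from row 1; 4 starts row 2. P = [[1], [4]].
Insert 2: appended to row 1. P = [[1, 2], [4]].
Insert 6: appended to row 1. P = [[1, 2, 6], [4]].
Insert 3: 3 bumps 6 from row 1; 6 appends to row 2. P = [[1, 2, 3], [4, 6]].
Insert 5: appended to row 1. P = [[1, 2, 3, 5], [4, 6]].

So P = [[1, 2, 3, 5], [4, 6]], Q = [[1, 3, 4, 6], [2, 5]].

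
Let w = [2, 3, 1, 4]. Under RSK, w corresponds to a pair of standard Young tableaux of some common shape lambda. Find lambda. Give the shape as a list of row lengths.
Row-insert each entry into an empty tableau.

After inserting 2: P = [[2]].
After inserting 3: P = [[2, 3]].
After inserting 1: P = [[1, 3], [2]].
After inserting 4: P = [[1, 3, 4], [2]].

The final insertion tableau P = [[1, 3, 4], [2]] has shape [3, 1].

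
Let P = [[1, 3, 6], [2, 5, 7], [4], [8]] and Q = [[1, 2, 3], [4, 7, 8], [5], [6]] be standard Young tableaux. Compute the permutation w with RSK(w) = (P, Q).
4 5 8 7 2 1 3 6

Reverse the RSK construction: for i from n down to 1, find the cell of Q containing i, remove the entry at that cell from P, and reverse-bump it up through P; the value ejected from row 1 is w(i).

Step i=8: Q has 8 at row 2, column 3; remove 7 from row 2 of P and reverse-bump: 7 enters row 1 and ejects 6. So w(8) = 6. P is now [[1, 3, 7], [2, 5], [4], [8]].
Step i=7: Q has 7 at row 2, column 2; remove 5 from row 2 of P and reverse-bump: 5 enters row 1 and ejects 3. So w(7) = 3. P is now [[1, 5, 7], [2], [4], [8]].
Step i=6: Q has 6 at row 4, column 1; remove 8 from row 4 of P and reverse-bump: 8 enters row 3 and ejects 4; 4 enters row 2 and ejects 2; 2 enters row 1 and ejects 1. So w(6) = 1. P is now [[2, 5, 7], [4], [8]].
Step i=5: Q has 5 at row 3, column 1; remove 8 from row 3 of P and reverse-bump: 8 enters row 2 and ejects 4; 4 enters row 1 and ejects 2. So w(5) = 2. P is now [[4, 5, 7], [8]].
Step i=4: Q has 4 at row 2, column 1; remove 8 from row 2 of P and reverse-bump: 8 enters row 1 and ejects 7. So w(4) = 7. P is now [[4, 5, 8]].
Step i=3: Q has 3 at row 1, column 3; remove that cell from P, ejecting 8. So w(3) = 8. P is now [[4, 5]].
Step i=2: Q has 2 at row 1, column 2; remove that cell from P, ejecting 5. So w(2) = 5. P is now [[4]].
Step i=1: Q has 1 at row 1, column 1; remove that cell from P, ejecting 4. So w(1) = 4. P is now [].

So w = 4 5 8 7 2 1 3 6.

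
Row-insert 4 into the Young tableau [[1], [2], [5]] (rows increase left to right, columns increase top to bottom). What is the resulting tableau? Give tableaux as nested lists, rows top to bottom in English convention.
[[1, 4], [2], [5]]

4 is larger than every entry of row 1, so it is appended to row 1. The new tableau is [[1, 4], [2], [5]].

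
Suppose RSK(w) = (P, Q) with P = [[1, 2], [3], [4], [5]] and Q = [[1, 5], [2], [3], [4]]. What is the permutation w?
5 4 3 1 2

Reverse the RSK construction: for i from n down to 1, find the cell of Q containing i, remove the entry at that cell from P, and reverse-bump it up through P; the value ejected from row 1 is w(i).

Step i=5: Q has 5 at row 1, column 2; remove that cell from P, ejecting 2. So w(5) = 2. P is now [[1], [3], [4], [5]].
Step i=4: Q has 4 at row 4, column 1; remove 5 from row 4 of P and reverse-bump: 5 enters row 3 and ejects 4; 4 enters row 2 and ejects 3; 3 enters row 1 and ejects 1. So w(4) = 1. P is now [[3], [4], [5]].
Step i=3: Q has 3 at row 3, column 1; remove 5 from row 3 of P and reverse-bump: 5 enters row 2 and ejects 4; 4 enters row 1 and ejects 3. So w(3) = 3. P is now [[4], [5]].
Step i=2: Q has 2 at row 2, column 1; remove 5 from row 2 of P and reverse-bump: 5 enters row 1 and ejects 4. So w(2) = 4. P is now [[5]].
Step i=1: Q has 1 at row 1, column 1; remove that cell from P, ejecting 5. So w(1) = 5. P is now [].

So w = 5 4 3 1 2.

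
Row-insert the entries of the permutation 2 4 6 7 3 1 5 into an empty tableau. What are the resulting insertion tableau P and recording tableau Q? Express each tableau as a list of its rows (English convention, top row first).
Insert each entry of the permutation into P by Schensted row insertion, recording in Q the position of each new cell.

Insert 2: appended to row 1. P = [[2]].
Insert 4: appended to row 1. P = [[2, 4]].
Insert 6: appended to row 1. P = [[2, 4, 6]].
Insert 7: appended to row 1. P = [[2, 4, 6, 7]].
Insert 3: 3 bumps 4 from row 1; 4 starts row 2. P = [[2, 3, 6, 7], [4]].
Insert 1: 1 bumps 2 from row 1; 2 bumps 4 from row 2; 4 starts row 3. P = [[1, 3, 6, 7], [2], [4]].
Insert 5: 5 bumps 6 from row 1; 6 appends to row 2. P = [[1, 3, 5, 7], [2, 6], [4]].

So P = [[1, 3, 5, 7], [2, 6], [4]], Q = [[1, 2, 3, 4], [5, 7], [6]].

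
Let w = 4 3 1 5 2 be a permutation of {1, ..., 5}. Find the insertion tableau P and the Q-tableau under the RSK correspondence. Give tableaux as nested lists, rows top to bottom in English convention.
Insert each entry of the permutation into P by Schensted row insertion, recording in Q the position of each new cell.

Insert 4: appended to row 1. P = [[4]], Q = [[1]].
Insert 3: 3 bumps 4 from row 1; 4 starts row 2. P = [[3], [4]], Q = [[1], [2]].
Insert 1: 1 bumps 3 from row 1; 3 bumps 4 from row 2; 4 starts row 3. P = [[1], [3], [4]], Q = [[1], [2], [3]].
Insert 5: appended to row 1. P = [[1, 5], [3], [4]], Q = [[1, 4], [2], [3]].
Insert 2: 2 bumps 5 from row 1; 5 appends to row 2. P = [[1, 2], [3, 5], [4]], Q = [[1, 4], [2, 5], [3]].

So P = [[1, 2], [3, 5], [4]], Q = [[1, 4], [2, 5], [3]].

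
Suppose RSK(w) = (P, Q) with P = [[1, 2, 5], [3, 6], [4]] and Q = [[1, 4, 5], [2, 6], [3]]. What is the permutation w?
4 3 1 2 6 5

Reverse the RSK construction: for i from n down to 1, find the cell of Q containing i, remove the entry at that cell from P, and reverse-bump it up through P; the value ejected from row 1 is w(i).

Step i=6: Q has 6 at row 2, column 2; remove 6 from row 2 of P and reverse-bump: 6 enters row 1 and ejects 5. So w(6) = 5. P is now [[1, 2, 6], [3], [4]].
Step i=5: Q has 5 at row 1, column 3; remove that cell from P, ejecting 6. So w(5) = 6. P is now [[1, 2], [3], [4]].
Step i=4: Q has 4 at row 1, column 2; remove that cell from P, ejecting 2. So w(4) = 2. P is now [[1], [3], [4]].
Step i=3: Q has 3 at row 3, column 1; remove 4 from row 3 of P and reverse-bump: 4 enters row 2 and ejects 3; 3 enters row 1 and ejects 1. So w(3) = 1. P is now [[3], [4]].
Step i=2: Q has 2 at row 2, column 1; remove 4 from row 2 of P and reverse-bump: 4 enters row 1 and ejects 3. So w(2) = 3. P is now [[4]].
Step i=1: Q has 1 at row 1, column 1; remove that cell from P, ejecting 4. So w(1) = 4. P is now [].

So w = 4 3 1 2 6 5.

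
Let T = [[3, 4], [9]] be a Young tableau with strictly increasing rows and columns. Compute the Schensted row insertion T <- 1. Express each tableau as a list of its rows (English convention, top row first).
[[1, 4], [3], [9]]

In row 1, 1 replaces 3 (the leftmost entry greater than 1); 3 is bumped to row 2. In row 2, 3 replaces 9 (the leftmost entry greater than 3); 9 is bumped to row 3. 9 starts a new row 3. The new tableau is [[1, 4], [3], [9]].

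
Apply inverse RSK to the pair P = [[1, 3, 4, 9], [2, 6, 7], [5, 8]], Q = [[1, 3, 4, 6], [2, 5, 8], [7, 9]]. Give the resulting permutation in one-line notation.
5 2 6 8 3 9 1 7 4

Reverse the RSK construction: for i from n down to 1, find the cell of Q containing i, remove the entry at that cell from P, and reverse-bump it up through P; the value ejected from row 1 is w(i).

Step i=9: Q has 9 at row 3, column 2; remove 8 from row 3 of P and reverse-bump: 8 enters row 2 and ejects 7; 7 enters row 1 and ejects 4. So w(9) = 4. P is now [[1, 3, 7, 9], [2, 6, 8], [5]].
Step i=8: Q has 8 at row 2, column 3; remove 8 from row 2 of P and reverse-bump: 8 enters row 1 and ejects 7. So w(8) = 7. P is now [[1, 3, 8, 9], [2, 6], [5]].
Step i=7: Q has 7 at row 3, column 1; remove 5 from row 3 of P and reverse-bump: 5 enters row 2 and ejects 2; 2 enters row 1 and ejects 1. So w(7) = 1. P is now [[2, 3, 8, 9], [5, 6]].
Step i=6: Q has 6 at row 1, column 4; remove that cell from P, ejecting 9. So w(6) = 9. P is now [[2, 3, 8], [5, 6]].
Step i=5: Q has 5 at row 2, column 2; remove 6 from row 2 of P and reverse-bump: 6 enters row 1 and ejects 3. So w(5) = 3. P is now [[2, 6, 8], [5]].
Step i=4: Q has 4 at row 1, column 3; remove that cell from P, ejecting 8. So w(4) = 8. P is now [[2, 6], [5]].
Step i=3: Q has 3 at row 1, column 2; remove that cell from P, ejecting 6. So w(3) = 6. P is now [[2], [5]].
Step i=2: Q has 2 at row 2, column 1; remove 5 from row 2 of P and reverse-bump: 5 enters row 1 and ejects 2. So w(2) = 2. P is now [[5]].
Step i=1: Q has 1 at row 1, column 1; remove that cell from P, ejecting 5. So w(1) = 5. P is now [].

So w = 5 2 6 8 3 9 1 7 4.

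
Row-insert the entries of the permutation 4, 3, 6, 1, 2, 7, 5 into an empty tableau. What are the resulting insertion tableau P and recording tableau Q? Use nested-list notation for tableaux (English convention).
Insert each entry of the permutation into P by Schensted row insertion, recording in Q the position of each new cell.

Insert 4: appended to row 1. P = [[4]], Q = [[1]].
Insert 3: 3 bumps 4 from row 1; 4 starts row 2. P = [[3], [4]], Q = [[1], [2]].
Insert 6: appended to row 1. P = [[3, 6], [4]], Q = [[1, 3], [2]].
Insert 1: 1 bumps 3 from row 1; 3 bumps 4 from row 2; 4 starts row 3. P = [[1, 6], [3], [4]], Q = [[1, 3], [2], [4]].
Insert 2: 2 bumps 6 from row 1; 6 appends to row 2. P = [[1, 2], [3, 6], [4]], Q = [[1, 3], [2, 5], [4]].
Insert 7: appended to row 1. P = [[1, 2, 7], [3, 6], [4]], Q = [[1, 3, 6], [2, 5], [4]].
Insert 5: 5 bumps 7 from row 1; 7 appends to row 2. P = [[1, 2, 5], [3, 6, 7], [4]], Q = [[1, 3, 6], [2, 5, 7], [4]].

So P = [[1, 2, 5], [3, 6, 7], [4]], Q = [[1, 3, 6], [2, 5, 7], [4]].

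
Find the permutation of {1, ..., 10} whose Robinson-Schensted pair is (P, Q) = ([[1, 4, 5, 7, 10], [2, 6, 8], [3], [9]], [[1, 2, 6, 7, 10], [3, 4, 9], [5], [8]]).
3 9 2 6 4 5 8 1 7 10

Reverse the RSK construction: for i from n down to 1, find the cell of Q containing i, remove the entry at that cell from P, and reverse-bump it up through P; the value ejected from row 1 is w(i).

Step i=10: Q has 10 at row 1, column 5; remove that cell from P, ejecting 10. So w(10) = 10. P is now [[1, 4, 5, 7], [2, 6, 8], [3], [9]].
Step i=9: Q has 9 at row 2, column 3; remove 8 from row 2 of P and reverse-bump: 8 enters row 1 and ejects 7. So w(9) = 7. P is now [[1, 4, 5, 8], [2, 6], [3], [9]].
Step i=8: Q has 8 at row 4, column 1; remove 9 from row 4 of P and reverse-bump: 9 enters row 3 and ejects 3; 3 enters row 2 and ejects 2; 2 enters row 1 and ejects 1. So w(8) = 1. P is now [[2, 4, 5, 8], [3, 6], [9]].
Step i=7: Q has 7 at row 1, column 4; remove that cell from P, ejecting 8. So w(7) = 8. P is now [[2, 4, 5], [3, 6], [9]].
Step i=6: Q has 6 at row 1, column 3; remove that cell from P, ejecting 5. So w(6) = 5. P is now [[2, 4], [3, 6], [9]].
Step i=5: Q has 5 at row 3, column 1; remove 9 from row 3 of P and reverse-bump: 9 enters row 2 and ejects 6; 6 enters row 1 and ejects 4. So w(5) = 4. P is now [[2, 6], [3, 9]].
Step i=4: Q has 4 at row 2, column 2; remove 9 from row 2 of P and reverse-bump: 9 enters row 1 and ejects 6. So w(4) = 6. P is now [[2, 9], [3]].
Step i=3: Q has 3 at row 2, column 1; remove 3 from row 2 of P and reverse-bump: 3 enters row 1 and ejects 2. So w(3) = 2. P is now [[3, 9]].
Step i=2: Q has 2 at row 1, column 2; remove that cell from P, ejecting 9. So w(2) = 9. P is now [[3]].
Step i=1: Q has 1 at row 1, column 1; remove that cell from P, ejecting 3. So w(1) = 3. P is now [].

So w = 3 9 2 6 4 5 8 1 7 10.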